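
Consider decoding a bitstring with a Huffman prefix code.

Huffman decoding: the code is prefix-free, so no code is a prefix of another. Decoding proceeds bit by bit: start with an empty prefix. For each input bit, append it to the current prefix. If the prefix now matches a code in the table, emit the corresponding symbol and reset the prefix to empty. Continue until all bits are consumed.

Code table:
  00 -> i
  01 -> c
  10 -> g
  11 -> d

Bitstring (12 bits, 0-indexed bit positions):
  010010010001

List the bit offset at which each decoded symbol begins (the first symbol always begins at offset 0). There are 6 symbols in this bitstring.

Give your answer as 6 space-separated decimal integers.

Answer: 0 2 4 6 8 10

Derivation:
Bit 0: prefix='0' (no match yet)
Bit 1: prefix='01' -> emit 'c', reset
Bit 2: prefix='0' (no match yet)
Bit 3: prefix='00' -> emit 'i', reset
Bit 4: prefix='1' (no match yet)
Bit 5: prefix='10' -> emit 'g', reset
Bit 6: prefix='0' (no match yet)
Bit 7: prefix='01' -> emit 'c', reset
Bit 8: prefix='0' (no match yet)
Bit 9: prefix='00' -> emit 'i', reset
Bit 10: prefix='0' (no match yet)
Bit 11: prefix='01' -> emit 'c', reset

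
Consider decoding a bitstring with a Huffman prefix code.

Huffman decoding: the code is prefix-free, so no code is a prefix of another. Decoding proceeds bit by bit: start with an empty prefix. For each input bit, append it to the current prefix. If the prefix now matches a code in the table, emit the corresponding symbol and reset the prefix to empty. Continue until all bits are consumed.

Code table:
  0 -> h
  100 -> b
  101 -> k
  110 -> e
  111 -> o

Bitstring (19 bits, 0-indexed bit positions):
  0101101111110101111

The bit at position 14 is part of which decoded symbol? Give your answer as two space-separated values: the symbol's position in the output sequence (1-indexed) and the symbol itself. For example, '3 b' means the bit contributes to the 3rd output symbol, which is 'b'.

Bit 0: prefix='0' -> emit 'h', reset
Bit 1: prefix='1' (no match yet)
Bit 2: prefix='10' (no match yet)
Bit 3: prefix='101' -> emit 'k', reset
Bit 4: prefix='1' (no match yet)
Bit 5: prefix='10' (no match yet)
Bit 6: prefix='101' -> emit 'k', reset
Bit 7: prefix='1' (no match yet)
Bit 8: prefix='11' (no match yet)
Bit 9: prefix='111' -> emit 'o', reset
Bit 10: prefix='1' (no match yet)
Bit 11: prefix='11' (no match yet)
Bit 12: prefix='110' -> emit 'e', reset
Bit 13: prefix='1' (no match yet)
Bit 14: prefix='10' (no match yet)
Bit 15: prefix='101' -> emit 'k', reset
Bit 16: prefix='1' (no match yet)
Bit 17: prefix='11' (no match yet)
Bit 18: prefix='111' -> emit 'o', reset

Answer: 6 k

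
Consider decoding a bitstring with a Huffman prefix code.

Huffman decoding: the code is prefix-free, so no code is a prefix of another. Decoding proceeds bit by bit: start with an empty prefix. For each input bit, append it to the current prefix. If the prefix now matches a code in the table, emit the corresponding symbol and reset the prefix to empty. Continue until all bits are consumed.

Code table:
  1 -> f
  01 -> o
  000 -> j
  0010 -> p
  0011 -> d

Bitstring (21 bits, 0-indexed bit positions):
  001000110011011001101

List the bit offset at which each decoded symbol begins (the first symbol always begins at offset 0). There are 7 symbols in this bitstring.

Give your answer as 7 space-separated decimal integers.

Bit 0: prefix='0' (no match yet)
Bit 1: prefix='00' (no match yet)
Bit 2: prefix='001' (no match yet)
Bit 3: prefix='0010' -> emit 'p', reset
Bit 4: prefix='0' (no match yet)
Bit 5: prefix='00' (no match yet)
Bit 6: prefix='001' (no match yet)
Bit 7: prefix='0011' -> emit 'd', reset
Bit 8: prefix='0' (no match yet)
Bit 9: prefix='00' (no match yet)
Bit 10: prefix='001' (no match yet)
Bit 11: prefix='0011' -> emit 'd', reset
Bit 12: prefix='0' (no match yet)
Bit 13: prefix='01' -> emit 'o', reset
Bit 14: prefix='1' -> emit 'f', reset
Bit 15: prefix='0' (no match yet)
Bit 16: prefix='00' (no match yet)
Bit 17: prefix='001' (no match yet)
Bit 18: prefix='0011' -> emit 'd', reset
Bit 19: prefix='0' (no match yet)
Bit 20: prefix='01' -> emit 'o', reset

Answer: 0 4 8 12 14 15 19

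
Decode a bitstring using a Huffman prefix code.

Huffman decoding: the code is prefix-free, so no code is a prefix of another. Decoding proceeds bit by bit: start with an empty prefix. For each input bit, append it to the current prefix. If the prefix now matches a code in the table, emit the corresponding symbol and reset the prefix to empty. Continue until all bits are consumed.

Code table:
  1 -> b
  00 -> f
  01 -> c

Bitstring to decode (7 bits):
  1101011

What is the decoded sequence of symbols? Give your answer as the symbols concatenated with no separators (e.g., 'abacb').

Bit 0: prefix='1' -> emit 'b', reset
Bit 1: prefix='1' -> emit 'b', reset
Bit 2: prefix='0' (no match yet)
Bit 3: prefix='01' -> emit 'c', reset
Bit 4: prefix='0' (no match yet)
Bit 5: prefix='01' -> emit 'c', reset
Bit 6: prefix='1' -> emit 'b', reset

Answer: bbccb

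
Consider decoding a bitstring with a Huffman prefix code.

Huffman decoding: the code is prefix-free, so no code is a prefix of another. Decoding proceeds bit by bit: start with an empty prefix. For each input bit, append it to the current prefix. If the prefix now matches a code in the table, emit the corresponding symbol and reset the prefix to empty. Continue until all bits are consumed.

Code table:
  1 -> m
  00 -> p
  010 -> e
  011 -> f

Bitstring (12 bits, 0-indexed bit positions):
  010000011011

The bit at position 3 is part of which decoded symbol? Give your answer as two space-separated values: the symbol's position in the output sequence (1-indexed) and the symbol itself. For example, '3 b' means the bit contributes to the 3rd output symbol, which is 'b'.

Answer: 2 p

Derivation:
Bit 0: prefix='0' (no match yet)
Bit 1: prefix='01' (no match yet)
Bit 2: prefix='010' -> emit 'e', reset
Bit 3: prefix='0' (no match yet)
Bit 4: prefix='00' -> emit 'p', reset
Bit 5: prefix='0' (no match yet)
Bit 6: prefix='00' -> emit 'p', reset
Bit 7: prefix='1' -> emit 'm', reset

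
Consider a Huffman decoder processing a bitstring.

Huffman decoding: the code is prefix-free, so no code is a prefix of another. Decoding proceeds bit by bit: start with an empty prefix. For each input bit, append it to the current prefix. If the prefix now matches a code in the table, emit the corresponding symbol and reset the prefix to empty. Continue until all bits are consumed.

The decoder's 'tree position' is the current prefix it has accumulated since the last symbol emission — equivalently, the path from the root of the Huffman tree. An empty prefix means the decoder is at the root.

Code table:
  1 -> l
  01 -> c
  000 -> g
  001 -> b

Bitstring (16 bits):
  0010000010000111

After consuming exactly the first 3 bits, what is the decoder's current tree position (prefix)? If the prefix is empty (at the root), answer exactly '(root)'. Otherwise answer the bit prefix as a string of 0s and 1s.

Bit 0: prefix='0' (no match yet)
Bit 1: prefix='00' (no match yet)
Bit 2: prefix='001' -> emit 'b', reset

Answer: (root)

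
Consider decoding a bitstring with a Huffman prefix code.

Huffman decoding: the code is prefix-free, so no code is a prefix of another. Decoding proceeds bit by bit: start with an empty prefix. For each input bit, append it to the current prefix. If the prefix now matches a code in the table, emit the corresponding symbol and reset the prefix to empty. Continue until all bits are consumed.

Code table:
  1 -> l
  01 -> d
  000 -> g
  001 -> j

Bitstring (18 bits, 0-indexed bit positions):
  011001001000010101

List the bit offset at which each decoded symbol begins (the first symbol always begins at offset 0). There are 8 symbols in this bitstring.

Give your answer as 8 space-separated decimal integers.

Bit 0: prefix='0' (no match yet)
Bit 1: prefix='01' -> emit 'd', reset
Bit 2: prefix='1' -> emit 'l', reset
Bit 3: prefix='0' (no match yet)
Bit 4: prefix='00' (no match yet)
Bit 5: prefix='001' -> emit 'j', reset
Bit 6: prefix='0' (no match yet)
Bit 7: prefix='00' (no match yet)
Bit 8: prefix='001' -> emit 'j', reset
Bit 9: prefix='0' (no match yet)
Bit 10: prefix='00' (no match yet)
Bit 11: prefix='000' -> emit 'g', reset
Bit 12: prefix='0' (no match yet)
Bit 13: prefix='01' -> emit 'd', reset
Bit 14: prefix='0' (no match yet)
Bit 15: prefix='01' -> emit 'd', reset
Bit 16: prefix='0' (no match yet)
Bit 17: prefix='01' -> emit 'd', reset

Answer: 0 2 3 6 9 12 14 16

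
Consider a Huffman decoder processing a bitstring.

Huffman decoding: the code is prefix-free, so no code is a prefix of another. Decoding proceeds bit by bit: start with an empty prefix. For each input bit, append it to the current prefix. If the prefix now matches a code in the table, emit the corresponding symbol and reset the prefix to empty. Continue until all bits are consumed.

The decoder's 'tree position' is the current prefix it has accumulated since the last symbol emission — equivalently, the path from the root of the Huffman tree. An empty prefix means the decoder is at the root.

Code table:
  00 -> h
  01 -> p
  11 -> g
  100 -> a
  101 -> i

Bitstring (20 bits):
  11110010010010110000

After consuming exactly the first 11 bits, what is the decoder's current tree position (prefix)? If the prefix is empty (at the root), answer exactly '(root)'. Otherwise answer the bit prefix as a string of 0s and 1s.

Answer: 10

Derivation:
Bit 0: prefix='1' (no match yet)
Bit 1: prefix='11' -> emit 'g', reset
Bit 2: prefix='1' (no match yet)
Bit 3: prefix='11' -> emit 'g', reset
Bit 4: prefix='0' (no match yet)
Bit 5: prefix='00' -> emit 'h', reset
Bit 6: prefix='1' (no match yet)
Bit 7: prefix='10' (no match yet)
Bit 8: prefix='100' -> emit 'a', reset
Bit 9: prefix='1' (no match yet)
Bit 10: prefix='10' (no match yet)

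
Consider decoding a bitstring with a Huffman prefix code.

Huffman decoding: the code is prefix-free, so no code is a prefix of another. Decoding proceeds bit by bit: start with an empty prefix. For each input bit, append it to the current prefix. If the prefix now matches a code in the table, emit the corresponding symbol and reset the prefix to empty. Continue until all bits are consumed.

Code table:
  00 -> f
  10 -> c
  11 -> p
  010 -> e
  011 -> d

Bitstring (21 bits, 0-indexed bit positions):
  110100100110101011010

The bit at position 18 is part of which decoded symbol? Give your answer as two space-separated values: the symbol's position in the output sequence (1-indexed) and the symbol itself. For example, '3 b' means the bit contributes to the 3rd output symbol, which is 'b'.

Bit 0: prefix='1' (no match yet)
Bit 1: prefix='11' -> emit 'p', reset
Bit 2: prefix='0' (no match yet)
Bit 3: prefix='01' (no match yet)
Bit 4: prefix='010' -> emit 'e', reset
Bit 5: prefix='0' (no match yet)
Bit 6: prefix='01' (no match yet)
Bit 7: prefix='010' -> emit 'e', reset
Bit 8: prefix='0' (no match yet)
Bit 9: prefix='01' (no match yet)
Bit 10: prefix='011' -> emit 'd', reset
Bit 11: prefix='0' (no match yet)
Bit 12: prefix='01' (no match yet)
Bit 13: prefix='010' -> emit 'e', reset
Bit 14: prefix='1' (no match yet)
Bit 15: prefix='10' -> emit 'c', reset
Bit 16: prefix='1' (no match yet)
Bit 17: prefix='11' -> emit 'p', reset
Bit 18: prefix='0' (no match yet)
Bit 19: prefix='01' (no match yet)
Bit 20: prefix='010' -> emit 'e', reset

Answer: 8 e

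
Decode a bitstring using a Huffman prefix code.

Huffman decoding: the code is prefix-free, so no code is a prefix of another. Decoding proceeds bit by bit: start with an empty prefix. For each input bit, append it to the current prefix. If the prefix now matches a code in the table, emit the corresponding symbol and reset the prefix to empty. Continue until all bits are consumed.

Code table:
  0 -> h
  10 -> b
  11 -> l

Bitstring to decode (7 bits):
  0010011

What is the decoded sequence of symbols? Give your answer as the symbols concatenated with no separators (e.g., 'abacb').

Answer: hhbhl

Derivation:
Bit 0: prefix='0' -> emit 'h', reset
Bit 1: prefix='0' -> emit 'h', reset
Bit 2: prefix='1' (no match yet)
Bit 3: prefix='10' -> emit 'b', reset
Bit 4: prefix='0' -> emit 'h', reset
Bit 5: prefix='1' (no match yet)
Bit 6: prefix='11' -> emit 'l', reset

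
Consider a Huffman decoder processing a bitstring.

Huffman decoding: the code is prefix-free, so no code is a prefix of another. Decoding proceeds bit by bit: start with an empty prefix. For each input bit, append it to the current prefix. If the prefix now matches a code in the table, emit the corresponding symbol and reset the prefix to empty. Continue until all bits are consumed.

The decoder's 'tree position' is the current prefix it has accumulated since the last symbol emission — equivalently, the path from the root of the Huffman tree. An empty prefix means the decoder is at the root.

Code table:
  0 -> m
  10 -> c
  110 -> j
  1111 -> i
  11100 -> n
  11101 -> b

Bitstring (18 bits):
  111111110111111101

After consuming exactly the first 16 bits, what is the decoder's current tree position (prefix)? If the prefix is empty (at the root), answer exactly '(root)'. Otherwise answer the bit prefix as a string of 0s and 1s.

Bit 0: prefix='1' (no match yet)
Bit 1: prefix='11' (no match yet)
Bit 2: prefix='111' (no match yet)
Bit 3: prefix='1111' -> emit 'i', reset
Bit 4: prefix='1' (no match yet)
Bit 5: prefix='11' (no match yet)
Bit 6: prefix='111' (no match yet)
Bit 7: prefix='1111' -> emit 'i', reset
Bit 8: prefix='0' -> emit 'm', reset
Bit 9: prefix='1' (no match yet)
Bit 10: prefix='11' (no match yet)
Bit 11: prefix='111' (no match yet)
Bit 12: prefix='1111' -> emit 'i', reset
Bit 13: prefix='1' (no match yet)
Bit 14: prefix='11' (no match yet)
Bit 15: prefix='111' (no match yet)

Answer: 111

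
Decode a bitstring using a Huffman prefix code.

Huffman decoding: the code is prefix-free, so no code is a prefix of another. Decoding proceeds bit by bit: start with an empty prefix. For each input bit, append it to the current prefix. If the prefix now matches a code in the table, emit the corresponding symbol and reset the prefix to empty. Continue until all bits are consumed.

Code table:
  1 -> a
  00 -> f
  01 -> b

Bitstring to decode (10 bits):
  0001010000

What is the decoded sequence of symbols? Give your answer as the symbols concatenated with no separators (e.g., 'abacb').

Answer: fbbff

Derivation:
Bit 0: prefix='0' (no match yet)
Bit 1: prefix='00' -> emit 'f', reset
Bit 2: prefix='0' (no match yet)
Bit 3: prefix='01' -> emit 'b', reset
Bit 4: prefix='0' (no match yet)
Bit 5: prefix='01' -> emit 'b', reset
Bit 6: prefix='0' (no match yet)
Bit 7: prefix='00' -> emit 'f', reset
Bit 8: prefix='0' (no match yet)
Bit 9: prefix='00' -> emit 'f', reset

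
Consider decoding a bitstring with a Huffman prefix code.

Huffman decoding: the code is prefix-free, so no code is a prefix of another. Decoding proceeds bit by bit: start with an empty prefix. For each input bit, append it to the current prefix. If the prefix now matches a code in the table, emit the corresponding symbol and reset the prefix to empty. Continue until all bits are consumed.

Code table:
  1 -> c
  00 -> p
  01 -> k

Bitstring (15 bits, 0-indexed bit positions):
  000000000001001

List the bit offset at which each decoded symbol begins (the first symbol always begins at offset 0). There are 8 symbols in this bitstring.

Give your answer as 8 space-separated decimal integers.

Answer: 0 2 4 6 8 10 12 14

Derivation:
Bit 0: prefix='0' (no match yet)
Bit 1: prefix='00' -> emit 'p', reset
Bit 2: prefix='0' (no match yet)
Bit 3: prefix='00' -> emit 'p', reset
Bit 4: prefix='0' (no match yet)
Bit 5: prefix='00' -> emit 'p', reset
Bit 6: prefix='0' (no match yet)
Bit 7: prefix='00' -> emit 'p', reset
Bit 8: prefix='0' (no match yet)
Bit 9: prefix='00' -> emit 'p', reset
Bit 10: prefix='0' (no match yet)
Bit 11: prefix='01' -> emit 'k', reset
Bit 12: prefix='0' (no match yet)
Bit 13: prefix='00' -> emit 'p', reset
Bit 14: prefix='1' -> emit 'c', reset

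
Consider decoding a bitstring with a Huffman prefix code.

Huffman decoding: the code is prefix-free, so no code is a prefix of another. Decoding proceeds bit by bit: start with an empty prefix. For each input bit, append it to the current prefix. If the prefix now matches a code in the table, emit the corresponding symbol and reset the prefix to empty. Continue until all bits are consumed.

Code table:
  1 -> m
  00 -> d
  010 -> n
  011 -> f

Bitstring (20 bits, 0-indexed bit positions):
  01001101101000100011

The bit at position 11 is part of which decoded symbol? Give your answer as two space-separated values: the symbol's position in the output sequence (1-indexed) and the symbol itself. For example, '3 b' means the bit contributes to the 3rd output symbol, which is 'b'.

Answer: 4 n

Derivation:
Bit 0: prefix='0' (no match yet)
Bit 1: prefix='01' (no match yet)
Bit 2: prefix='010' -> emit 'n', reset
Bit 3: prefix='0' (no match yet)
Bit 4: prefix='01' (no match yet)
Bit 5: prefix='011' -> emit 'f', reset
Bit 6: prefix='0' (no match yet)
Bit 7: prefix='01' (no match yet)
Bit 8: prefix='011' -> emit 'f', reset
Bit 9: prefix='0' (no match yet)
Bit 10: prefix='01' (no match yet)
Bit 11: prefix='010' -> emit 'n', reset
Bit 12: prefix='0' (no match yet)
Bit 13: prefix='00' -> emit 'd', reset
Bit 14: prefix='1' -> emit 'm', reset
Bit 15: prefix='0' (no match yet)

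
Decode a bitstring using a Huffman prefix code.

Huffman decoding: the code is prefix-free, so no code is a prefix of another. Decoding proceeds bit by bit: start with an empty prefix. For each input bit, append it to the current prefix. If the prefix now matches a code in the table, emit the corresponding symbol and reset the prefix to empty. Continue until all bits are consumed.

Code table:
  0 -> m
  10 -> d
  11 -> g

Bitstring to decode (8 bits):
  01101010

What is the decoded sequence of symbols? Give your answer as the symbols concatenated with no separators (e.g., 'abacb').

Answer: mgmdd

Derivation:
Bit 0: prefix='0' -> emit 'm', reset
Bit 1: prefix='1' (no match yet)
Bit 2: prefix='11' -> emit 'g', reset
Bit 3: prefix='0' -> emit 'm', reset
Bit 4: prefix='1' (no match yet)
Bit 5: prefix='10' -> emit 'd', reset
Bit 6: prefix='1' (no match yet)
Bit 7: prefix='10' -> emit 'd', reset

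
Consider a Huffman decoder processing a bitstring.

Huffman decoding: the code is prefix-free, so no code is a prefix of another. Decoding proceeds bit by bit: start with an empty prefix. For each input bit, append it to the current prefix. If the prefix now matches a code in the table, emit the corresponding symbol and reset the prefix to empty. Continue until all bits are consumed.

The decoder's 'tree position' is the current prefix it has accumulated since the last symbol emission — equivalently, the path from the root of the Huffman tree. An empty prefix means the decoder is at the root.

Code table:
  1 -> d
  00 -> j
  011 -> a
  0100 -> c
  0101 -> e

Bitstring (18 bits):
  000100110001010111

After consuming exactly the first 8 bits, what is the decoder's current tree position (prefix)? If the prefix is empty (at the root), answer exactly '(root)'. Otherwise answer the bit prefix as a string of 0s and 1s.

Bit 0: prefix='0' (no match yet)
Bit 1: prefix='00' -> emit 'j', reset
Bit 2: prefix='0' (no match yet)
Bit 3: prefix='01' (no match yet)
Bit 4: prefix='010' (no match yet)
Bit 5: prefix='0100' -> emit 'c', reset
Bit 6: prefix='1' -> emit 'd', reset
Bit 7: prefix='1' -> emit 'd', reset

Answer: (root)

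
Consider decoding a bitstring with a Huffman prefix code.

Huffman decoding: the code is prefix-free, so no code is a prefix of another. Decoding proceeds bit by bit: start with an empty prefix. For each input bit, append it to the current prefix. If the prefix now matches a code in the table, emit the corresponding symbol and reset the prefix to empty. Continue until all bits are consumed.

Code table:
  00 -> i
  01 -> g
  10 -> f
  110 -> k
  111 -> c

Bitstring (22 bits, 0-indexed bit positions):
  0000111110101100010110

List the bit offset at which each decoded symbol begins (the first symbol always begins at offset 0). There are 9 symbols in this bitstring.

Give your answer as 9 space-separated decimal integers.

Answer: 0 2 4 7 10 12 15 17 19

Derivation:
Bit 0: prefix='0' (no match yet)
Bit 1: prefix='00' -> emit 'i', reset
Bit 2: prefix='0' (no match yet)
Bit 3: prefix='00' -> emit 'i', reset
Bit 4: prefix='1' (no match yet)
Bit 5: prefix='11' (no match yet)
Bit 6: prefix='111' -> emit 'c', reset
Bit 7: prefix='1' (no match yet)
Bit 8: prefix='11' (no match yet)
Bit 9: prefix='110' -> emit 'k', reset
Bit 10: prefix='1' (no match yet)
Bit 11: prefix='10' -> emit 'f', reset
Bit 12: prefix='1' (no match yet)
Bit 13: prefix='11' (no match yet)
Bit 14: prefix='110' -> emit 'k', reset
Bit 15: prefix='0' (no match yet)
Bit 16: prefix='00' -> emit 'i', reset
Bit 17: prefix='1' (no match yet)
Bit 18: prefix='10' -> emit 'f', reset
Bit 19: prefix='1' (no match yet)
Bit 20: prefix='11' (no match yet)
Bit 21: prefix='110' -> emit 'k', reset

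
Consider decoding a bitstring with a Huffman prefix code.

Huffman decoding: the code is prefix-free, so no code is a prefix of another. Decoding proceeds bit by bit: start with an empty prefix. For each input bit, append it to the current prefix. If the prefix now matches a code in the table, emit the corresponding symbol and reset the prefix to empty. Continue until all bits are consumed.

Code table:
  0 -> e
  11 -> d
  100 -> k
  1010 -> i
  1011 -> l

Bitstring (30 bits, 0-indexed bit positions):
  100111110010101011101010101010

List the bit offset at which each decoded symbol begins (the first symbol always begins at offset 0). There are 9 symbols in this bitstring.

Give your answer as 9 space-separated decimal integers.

Bit 0: prefix='1' (no match yet)
Bit 1: prefix='10' (no match yet)
Bit 2: prefix='100' -> emit 'k', reset
Bit 3: prefix='1' (no match yet)
Bit 4: prefix='11' -> emit 'd', reset
Bit 5: prefix='1' (no match yet)
Bit 6: prefix='11' -> emit 'd', reset
Bit 7: prefix='1' (no match yet)
Bit 8: prefix='10' (no match yet)
Bit 9: prefix='100' -> emit 'k', reset
Bit 10: prefix='1' (no match yet)
Bit 11: prefix='10' (no match yet)
Bit 12: prefix='101' (no match yet)
Bit 13: prefix='1010' -> emit 'i', reset
Bit 14: prefix='1' (no match yet)
Bit 15: prefix='10' (no match yet)
Bit 16: prefix='101' (no match yet)
Bit 17: prefix='1011' -> emit 'l', reset
Bit 18: prefix='1' (no match yet)
Bit 19: prefix='10' (no match yet)
Bit 20: prefix='101' (no match yet)
Bit 21: prefix='1010' -> emit 'i', reset
Bit 22: prefix='1' (no match yet)
Bit 23: prefix='10' (no match yet)
Bit 24: prefix='101' (no match yet)
Bit 25: prefix='1010' -> emit 'i', reset
Bit 26: prefix='1' (no match yet)
Bit 27: prefix='10' (no match yet)
Bit 28: prefix='101' (no match yet)
Bit 29: prefix='1010' -> emit 'i', reset

Answer: 0 3 5 7 10 14 18 22 26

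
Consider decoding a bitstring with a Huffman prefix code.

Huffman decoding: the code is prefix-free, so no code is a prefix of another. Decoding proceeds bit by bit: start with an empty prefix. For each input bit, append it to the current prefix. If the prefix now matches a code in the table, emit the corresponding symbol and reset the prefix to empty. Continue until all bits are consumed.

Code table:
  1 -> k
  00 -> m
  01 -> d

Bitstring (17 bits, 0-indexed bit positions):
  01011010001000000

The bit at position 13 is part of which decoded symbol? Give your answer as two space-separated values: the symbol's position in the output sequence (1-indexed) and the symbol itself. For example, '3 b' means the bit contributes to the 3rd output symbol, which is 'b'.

Bit 0: prefix='0' (no match yet)
Bit 1: prefix='01' -> emit 'd', reset
Bit 2: prefix='0' (no match yet)
Bit 3: prefix='01' -> emit 'd', reset
Bit 4: prefix='1' -> emit 'k', reset
Bit 5: prefix='0' (no match yet)
Bit 6: prefix='01' -> emit 'd', reset
Bit 7: prefix='0' (no match yet)
Bit 8: prefix='00' -> emit 'm', reset
Bit 9: prefix='0' (no match yet)
Bit 10: prefix='01' -> emit 'd', reset
Bit 11: prefix='0' (no match yet)
Bit 12: prefix='00' -> emit 'm', reset
Bit 13: prefix='0' (no match yet)
Bit 14: prefix='00' -> emit 'm', reset
Bit 15: prefix='0' (no match yet)
Bit 16: prefix='00' -> emit 'm', reset

Answer: 8 m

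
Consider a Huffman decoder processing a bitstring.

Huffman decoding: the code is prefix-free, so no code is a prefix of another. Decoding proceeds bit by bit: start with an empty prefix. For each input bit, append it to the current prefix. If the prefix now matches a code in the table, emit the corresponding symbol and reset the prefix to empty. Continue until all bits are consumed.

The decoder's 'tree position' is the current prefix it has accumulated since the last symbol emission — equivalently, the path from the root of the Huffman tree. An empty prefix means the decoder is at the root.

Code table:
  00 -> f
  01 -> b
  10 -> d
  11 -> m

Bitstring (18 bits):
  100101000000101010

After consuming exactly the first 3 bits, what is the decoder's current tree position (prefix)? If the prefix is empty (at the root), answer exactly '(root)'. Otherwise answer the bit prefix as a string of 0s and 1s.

Bit 0: prefix='1' (no match yet)
Bit 1: prefix='10' -> emit 'd', reset
Bit 2: prefix='0' (no match yet)

Answer: 0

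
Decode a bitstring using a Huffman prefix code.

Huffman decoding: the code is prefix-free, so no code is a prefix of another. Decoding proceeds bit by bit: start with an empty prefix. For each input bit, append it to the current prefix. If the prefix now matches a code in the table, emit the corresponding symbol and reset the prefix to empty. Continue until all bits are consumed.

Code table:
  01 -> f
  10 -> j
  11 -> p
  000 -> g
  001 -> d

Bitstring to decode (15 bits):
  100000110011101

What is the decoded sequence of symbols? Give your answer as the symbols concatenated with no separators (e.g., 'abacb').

Bit 0: prefix='1' (no match yet)
Bit 1: prefix='10' -> emit 'j', reset
Bit 2: prefix='0' (no match yet)
Bit 3: prefix='00' (no match yet)
Bit 4: prefix='000' -> emit 'g', reset
Bit 5: prefix='0' (no match yet)
Bit 6: prefix='01' -> emit 'f', reset
Bit 7: prefix='1' (no match yet)
Bit 8: prefix='10' -> emit 'j', reset
Bit 9: prefix='0' (no match yet)
Bit 10: prefix='01' -> emit 'f', reset
Bit 11: prefix='1' (no match yet)
Bit 12: prefix='11' -> emit 'p', reset
Bit 13: prefix='0' (no match yet)
Bit 14: prefix='01' -> emit 'f', reset

Answer: jgfjfpf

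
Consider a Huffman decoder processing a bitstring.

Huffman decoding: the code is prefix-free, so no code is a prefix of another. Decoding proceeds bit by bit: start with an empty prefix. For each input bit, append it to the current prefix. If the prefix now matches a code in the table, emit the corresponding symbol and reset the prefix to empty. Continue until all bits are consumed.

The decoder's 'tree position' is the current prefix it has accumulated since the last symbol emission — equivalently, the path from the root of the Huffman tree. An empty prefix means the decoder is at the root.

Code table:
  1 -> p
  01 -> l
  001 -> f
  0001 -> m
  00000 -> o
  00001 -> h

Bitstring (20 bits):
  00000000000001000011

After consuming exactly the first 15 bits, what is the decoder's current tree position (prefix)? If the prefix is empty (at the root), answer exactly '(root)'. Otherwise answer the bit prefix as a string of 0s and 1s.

Bit 0: prefix='0' (no match yet)
Bit 1: prefix='00' (no match yet)
Bit 2: prefix='000' (no match yet)
Bit 3: prefix='0000' (no match yet)
Bit 4: prefix='00000' -> emit 'o', reset
Bit 5: prefix='0' (no match yet)
Bit 6: prefix='00' (no match yet)
Bit 7: prefix='000' (no match yet)
Bit 8: prefix='0000' (no match yet)
Bit 9: prefix='00000' -> emit 'o', reset
Bit 10: prefix='0' (no match yet)
Bit 11: prefix='00' (no match yet)
Bit 12: prefix='000' (no match yet)
Bit 13: prefix='0001' -> emit 'm', reset
Bit 14: prefix='0' (no match yet)

Answer: 0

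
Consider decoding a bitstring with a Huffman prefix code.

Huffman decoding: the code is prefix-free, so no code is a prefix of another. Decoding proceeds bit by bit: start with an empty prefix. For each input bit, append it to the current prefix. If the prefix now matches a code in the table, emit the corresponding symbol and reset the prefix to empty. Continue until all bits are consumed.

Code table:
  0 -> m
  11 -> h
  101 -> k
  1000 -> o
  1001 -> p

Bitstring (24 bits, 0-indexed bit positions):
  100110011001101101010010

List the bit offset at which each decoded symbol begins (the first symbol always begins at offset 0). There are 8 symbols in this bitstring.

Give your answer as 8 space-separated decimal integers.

Answer: 0 4 8 12 15 18 19 23

Derivation:
Bit 0: prefix='1' (no match yet)
Bit 1: prefix='10' (no match yet)
Bit 2: prefix='100' (no match yet)
Bit 3: prefix='1001' -> emit 'p', reset
Bit 4: prefix='1' (no match yet)
Bit 5: prefix='10' (no match yet)
Bit 6: prefix='100' (no match yet)
Bit 7: prefix='1001' -> emit 'p', reset
Bit 8: prefix='1' (no match yet)
Bit 9: prefix='10' (no match yet)
Bit 10: prefix='100' (no match yet)
Bit 11: prefix='1001' -> emit 'p', reset
Bit 12: prefix='1' (no match yet)
Bit 13: prefix='10' (no match yet)
Bit 14: prefix='101' -> emit 'k', reset
Bit 15: prefix='1' (no match yet)
Bit 16: prefix='10' (no match yet)
Bit 17: prefix='101' -> emit 'k', reset
Bit 18: prefix='0' -> emit 'm', reset
Bit 19: prefix='1' (no match yet)
Bit 20: prefix='10' (no match yet)
Bit 21: prefix='100' (no match yet)
Bit 22: prefix='1001' -> emit 'p', reset
Bit 23: prefix='0' -> emit 'm', reset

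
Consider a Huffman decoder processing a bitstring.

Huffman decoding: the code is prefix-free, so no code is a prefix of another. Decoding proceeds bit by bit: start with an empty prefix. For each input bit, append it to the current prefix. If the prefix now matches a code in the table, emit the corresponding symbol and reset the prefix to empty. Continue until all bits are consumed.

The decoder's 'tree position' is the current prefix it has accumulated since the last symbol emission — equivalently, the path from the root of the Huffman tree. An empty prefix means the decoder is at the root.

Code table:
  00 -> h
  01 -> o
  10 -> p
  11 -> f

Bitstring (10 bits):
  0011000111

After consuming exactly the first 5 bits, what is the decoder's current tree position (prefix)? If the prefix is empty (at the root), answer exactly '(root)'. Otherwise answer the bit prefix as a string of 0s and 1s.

Answer: 0

Derivation:
Bit 0: prefix='0' (no match yet)
Bit 1: prefix='00' -> emit 'h', reset
Bit 2: prefix='1' (no match yet)
Bit 3: prefix='11' -> emit 'f', reset
Bit 4: prefix='0' (no match yet)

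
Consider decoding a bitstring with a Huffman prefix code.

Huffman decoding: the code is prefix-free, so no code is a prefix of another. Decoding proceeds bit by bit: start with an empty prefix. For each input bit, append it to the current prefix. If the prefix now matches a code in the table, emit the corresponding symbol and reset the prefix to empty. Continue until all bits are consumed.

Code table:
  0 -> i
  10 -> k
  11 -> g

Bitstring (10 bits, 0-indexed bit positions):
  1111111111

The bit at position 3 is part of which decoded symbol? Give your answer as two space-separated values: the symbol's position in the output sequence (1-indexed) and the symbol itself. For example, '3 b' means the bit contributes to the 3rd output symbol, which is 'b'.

Answer: 2 g

Derivation:
Bit 0: prefix='1' (no match yet)
Bit 1: prefix='11' -> emit 'g', reset
Bit 2: prefix='1' (no match yet)
Bit 3: prefix='11' -> emit 'g', reset
Bit 4: prefix='1' (no match yet)
Bit 5: prefix='11' -> emit 'g', reset
Bit 6: prefix='1' (no match yet)
Bit 7: prefix='11' -> emit 'g', reset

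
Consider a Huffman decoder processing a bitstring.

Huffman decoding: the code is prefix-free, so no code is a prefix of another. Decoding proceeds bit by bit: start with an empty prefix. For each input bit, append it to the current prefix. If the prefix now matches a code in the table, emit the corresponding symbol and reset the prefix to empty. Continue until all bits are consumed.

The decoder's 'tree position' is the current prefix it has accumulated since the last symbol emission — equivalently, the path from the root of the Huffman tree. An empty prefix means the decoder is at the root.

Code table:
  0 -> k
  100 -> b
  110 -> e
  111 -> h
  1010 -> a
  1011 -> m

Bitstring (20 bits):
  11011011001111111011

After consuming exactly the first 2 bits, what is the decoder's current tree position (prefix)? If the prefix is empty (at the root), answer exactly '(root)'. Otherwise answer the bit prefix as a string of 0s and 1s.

Bit 0: prefix='1' (no match yet)
Bit 1: prefix='11' (no match yet)

Answer: 11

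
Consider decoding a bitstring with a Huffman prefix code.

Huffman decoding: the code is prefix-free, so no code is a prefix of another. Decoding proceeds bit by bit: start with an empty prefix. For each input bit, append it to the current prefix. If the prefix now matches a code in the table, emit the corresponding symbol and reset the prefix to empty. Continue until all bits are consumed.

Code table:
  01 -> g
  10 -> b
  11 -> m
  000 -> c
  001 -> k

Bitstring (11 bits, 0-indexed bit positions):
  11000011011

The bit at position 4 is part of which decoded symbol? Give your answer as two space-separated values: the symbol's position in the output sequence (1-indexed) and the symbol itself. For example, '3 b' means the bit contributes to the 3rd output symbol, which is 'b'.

Bit 0: prefix='1' (no match yet)
Bit 1: prefix='11' -> emit 'm', reset
Bit 2: prefix='0' (no match yet)
Bit 3: prefix='00' (no match yet)
Bit 4: prefix='000' -> emit 'c', reset
Bit 5: prefix='0' (no match yet)
Bit 6: prefix='01' -> emit 'g', reset
Bit 7: prefix='1' (no match yet)
Bit 8: prefix='10' -> emit 'b', reset

Answer: 2 c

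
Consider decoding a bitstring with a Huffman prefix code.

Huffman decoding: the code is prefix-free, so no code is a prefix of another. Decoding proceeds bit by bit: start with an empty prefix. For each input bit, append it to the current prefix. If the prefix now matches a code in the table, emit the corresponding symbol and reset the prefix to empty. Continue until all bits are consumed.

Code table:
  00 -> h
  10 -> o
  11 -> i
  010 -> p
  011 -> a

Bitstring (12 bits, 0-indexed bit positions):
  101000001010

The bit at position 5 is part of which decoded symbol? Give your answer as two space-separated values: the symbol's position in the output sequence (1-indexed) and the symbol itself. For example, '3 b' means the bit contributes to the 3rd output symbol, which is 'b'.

Bit 0: prefix='1' (no match yet)
Bit 1: prefix='10' -> emit 'o', reset
Bit 2: prefix='1' (no match yet)
Bit 3: prefix='10' -> emit 'o', reset
Bit 4: prefix='0' (no match yet)
Bit 5: prefix='00' -> emit 'h', reset
Bit 6: prefix='0' (no match yet)
Bit 7: prefix='00' -> emit 'h', reset
Bit 8: prefix='1' (no match yet)
Bit 9: prefix='10' -> emit 'o', reset

Answer: 3 h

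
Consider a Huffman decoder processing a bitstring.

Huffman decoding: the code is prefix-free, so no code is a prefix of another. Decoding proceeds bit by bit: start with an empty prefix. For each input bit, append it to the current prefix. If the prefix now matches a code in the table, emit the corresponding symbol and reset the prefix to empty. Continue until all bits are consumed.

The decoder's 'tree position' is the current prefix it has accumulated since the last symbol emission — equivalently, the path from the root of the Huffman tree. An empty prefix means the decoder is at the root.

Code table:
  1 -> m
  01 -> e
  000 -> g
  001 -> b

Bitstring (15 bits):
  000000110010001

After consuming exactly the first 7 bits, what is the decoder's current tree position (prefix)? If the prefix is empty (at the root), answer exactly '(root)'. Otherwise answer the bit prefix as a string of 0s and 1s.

Answer: (root)

Derivation:
Bit 0: prefix='0' (no match yet)
Bit 1: prefix='00' (no match yet)
Bit 2: prefix='000' -> emit 'g', reset
Bit 3: prefix='0' (no match yet)
Bit 4: prefix='00' (no match yet)
Bit 5: prefix='000' -> emit 'g', reset
Bit 6: prefix='1' -> emit 'm', reset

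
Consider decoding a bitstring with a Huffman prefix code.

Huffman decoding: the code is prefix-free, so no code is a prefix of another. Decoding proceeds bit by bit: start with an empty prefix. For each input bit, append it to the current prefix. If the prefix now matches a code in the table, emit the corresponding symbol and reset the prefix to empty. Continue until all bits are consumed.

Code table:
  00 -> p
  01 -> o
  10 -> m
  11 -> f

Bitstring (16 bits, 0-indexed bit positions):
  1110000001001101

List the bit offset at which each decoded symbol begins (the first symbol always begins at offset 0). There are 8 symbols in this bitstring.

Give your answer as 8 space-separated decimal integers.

Answer: 0 2 4 6 8 10 12 14

Derivation:
Bit 0: prefix='1' (no match yet)
Bit 1: prefix='11' -> emit 'f', reset
Bit 2: prefix='1' (no match yet)
Bit 3: prefix='10' -> emit 'm', reset
Bit 4: prefix='0' (no match yet)
Bit 5: prefix='00' -> emit 'p', reset
Bit 6: prefix='0' (no match yet)
Bit 7: prefix='00' -> emit 'p', reset
Bit 8: prefix='0' (no match yet)
Bit 9: prefix='01' -> emit 'o', reset
Bit 10: prefix='0' (no match yet)
Bit 11: prefix='00' -> emit 'p', reset
Bit 12: prefix='1' (no match yet)
Bit 13: prefix='11' -> emit 'f', reset
Bit 14: prefix='0' (no match yet)
Bit 15: prefix='01' -> emit 'o', reset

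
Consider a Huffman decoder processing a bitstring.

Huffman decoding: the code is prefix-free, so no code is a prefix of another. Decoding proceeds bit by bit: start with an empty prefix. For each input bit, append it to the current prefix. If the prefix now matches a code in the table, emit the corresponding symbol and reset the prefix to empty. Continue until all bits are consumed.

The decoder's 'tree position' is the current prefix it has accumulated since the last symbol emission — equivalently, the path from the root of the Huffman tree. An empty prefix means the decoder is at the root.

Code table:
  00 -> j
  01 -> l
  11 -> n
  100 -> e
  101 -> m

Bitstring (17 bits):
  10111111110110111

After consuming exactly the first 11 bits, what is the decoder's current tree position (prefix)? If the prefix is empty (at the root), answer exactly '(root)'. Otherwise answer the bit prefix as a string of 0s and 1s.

Answer: 10

Derivation:
Bit 0: prefix='1' (no match yet)
Bit 1: prefix='10' (no match yet)
Bit 2: prefix='101' -> emit 'm', reset
Bit 3: prefix='1' (no match yet)
Bit 4: prefix='11' -> emit 'n', reset
Bit 5: prefix='1' (no match yet)
Bit 6: prefix='11' -> emit 'n', reset
Bit 7: prefix='1' (no match yet)
Bit 8: prefix='11' -> emit 'n', reset
Bit 9: prefix='1' (no match yet)
Bit 10: prefix='10' (no match yet)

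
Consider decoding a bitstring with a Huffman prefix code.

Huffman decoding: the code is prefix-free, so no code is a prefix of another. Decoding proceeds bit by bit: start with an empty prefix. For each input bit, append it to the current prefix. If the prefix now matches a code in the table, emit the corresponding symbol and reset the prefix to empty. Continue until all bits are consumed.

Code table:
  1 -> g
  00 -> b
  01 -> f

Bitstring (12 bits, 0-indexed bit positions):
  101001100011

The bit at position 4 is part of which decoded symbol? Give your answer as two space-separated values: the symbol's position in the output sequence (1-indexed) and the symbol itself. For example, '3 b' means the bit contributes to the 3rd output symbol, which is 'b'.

Bit 0: prefix='1' -> emit 'g', reset
Bit 1: prefix='0' (no match yet)
Bit 2: prefix='01' -> emit 'f', reset
Bit 3: prefix='0' (no match yet)
Bit 4: prefix='00' -> emit 'b', reset
Bit 5: prefix='1' -> emit 'g', reset
Bit 6: prefix='1' -> emit 'g', reset
Bit 7: prefix='0' (no match yet)
Bit 8: prefix='00' -> emit 'b', reset

Answer: 3 b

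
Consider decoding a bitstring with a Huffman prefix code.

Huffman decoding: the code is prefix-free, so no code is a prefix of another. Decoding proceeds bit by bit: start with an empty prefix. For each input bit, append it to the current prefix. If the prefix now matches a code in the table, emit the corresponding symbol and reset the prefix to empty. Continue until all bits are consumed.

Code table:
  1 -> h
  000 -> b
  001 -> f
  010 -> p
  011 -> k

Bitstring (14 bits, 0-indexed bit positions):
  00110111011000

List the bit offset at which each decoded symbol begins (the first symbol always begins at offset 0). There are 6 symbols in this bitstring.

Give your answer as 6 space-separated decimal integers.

Bit 0: prefix='0' (no match yet)
Bit 1: prefix='00' (no match yet)
Bit 2: prefix='001' -> emit 'f', reset
Bit 3: prefix='1' -> emit 'h', reset
Bit 4: prefix='0' (no match yet)
Bit 5: prefix='01' (no match yet)
Bit 6: prefix='011' -> emit 'k', reset
Bit 7: prefix='1' -> emit 'h', reset
Bit 8: prefix='0' (no match yet)
Bit 9: prefix='01' (no match yet)
Bit 10: prefix='011' -> emit 'k', reset
Bit 11: prefix='0' (no match yet)
Bit 12: prefix='00' (no match yet)
Bit 13: prefix='000' -> emit 'b', reset

Answer: 0 3 4 7 8 11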